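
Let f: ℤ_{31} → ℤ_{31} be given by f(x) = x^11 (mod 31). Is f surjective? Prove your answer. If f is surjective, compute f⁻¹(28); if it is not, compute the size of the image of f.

Since 31 is prime, the nonzero elements of ℤ_{31} form a cyclic group of order 30.
As gcd(11, 30) = 1, raising to the 11th power is a bijection on this group: if u^11 ≡ v^11 then (uv^{−1})^11 = 1, and the only element of order dividing gcd(11, 30) = 1 is 1, so u = v.
With f(0) = 0 this makes f injective on all of ℤ_{31}, hence bijective (finite equal-size domain and codomain). In particular f is surjective.
Since f is surjective, we find the preimage of 28. The inverse of x ↦ x^11 on (ℤ_{31})^× is x ↦ x^11, because 11·11 = 121 = 4·30 + 1 ≡ 1 (mod 30) and x^{30} = 1 for x ≠ 0 (Fermat). So f⁻¹(28) = 28^11 mod 31.
Repeated squaring mod 31: 28^1 ≡ 28, 28^2 ≡ 28² = 784 ≡ 9, 28^4 ≡ 9² = 81 ≡ 19, 28^8 ≡ 19² = 361 ≡ 20. Since 11 = 8 + 2 + 1, 28^11 ≡ 20·9·28: 20·9 = 180 ≡ 25, then 25·28 = 700 ≡ 18. So 28^11 ≡ 18 (mod 31).
Hence f⁻¹(28) = 18.

18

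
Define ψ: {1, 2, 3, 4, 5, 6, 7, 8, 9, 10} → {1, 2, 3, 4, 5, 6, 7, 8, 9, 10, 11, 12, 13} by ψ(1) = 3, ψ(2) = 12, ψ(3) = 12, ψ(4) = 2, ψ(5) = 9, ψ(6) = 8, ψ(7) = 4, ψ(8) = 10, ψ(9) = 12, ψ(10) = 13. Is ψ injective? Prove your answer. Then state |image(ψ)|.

8

ψ(2) = 12 = ψ(3) with 2 ≠ 3, so ψ is not injective.
The image of ψ is {2, 3, 4, 8, 9, 10, 12, 13}, which has 8 elements.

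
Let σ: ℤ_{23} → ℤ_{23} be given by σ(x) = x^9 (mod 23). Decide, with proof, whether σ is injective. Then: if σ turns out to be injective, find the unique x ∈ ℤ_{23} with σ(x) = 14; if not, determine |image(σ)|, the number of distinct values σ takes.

Since 23 is prime, the nonzero elements of ℤ_{23} form a cyclic group of order 22.
As gcd(9, 22) = 1, raising to the 9th power is a bijection on this group: if s^9 ≡ t^9 then (st^{−1})^9 = 1, and the only element of order dividing gcd(9, 22) = 1 is 1, so s = t.
With σ(0) = 0 this makes σ injective on all of ℤ_{23}, hence bijective (finite equal-size domain and codomain). In particular σ is injective.
Since σ is injective, we find the preimage of 14. The inverse of x ↦ x^9 on (ℤ_{23})^× is x ↦ x^5, because 9·5 = 45 = 2·22 + 1 ≡ 1 (mod 22) and x^{22} = 1 for x ≠ 0 (Fermat). So σ⁻¹(14) = 14^5 mod 23.
Repeated squaring mod 23: 14^1 ≡ 14, 14^2 ≡ 14² = 196 ≡ 12, 14^4 ≡ 12² = 144 ≡ 6. Since 5 = 4 + 1, 14^5 ≡ 6·14: 6·14 = 84 ≡ 15. So 14^5 ≡ 15 (mod 23).
Hence σ⁻¹(14) = 15.

15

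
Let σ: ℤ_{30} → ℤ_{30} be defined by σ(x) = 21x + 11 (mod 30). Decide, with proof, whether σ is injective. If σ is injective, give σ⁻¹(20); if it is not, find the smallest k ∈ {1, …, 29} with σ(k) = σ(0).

10

Recall that σ is injective if σ(x_1) = σ(x_2) implies x_1 = x_2.
We have gcd(21, 30) = 3 > 1. Taking x_1 = 0 and x_2 = 10: σ(0) = 11 and σ(10) = 21·10 + 11 = 221 ≡ 11 (mod 30).
So σ(0) = σ(10) while 0 ≠ 10, so σ is not injective.
Since σ is not injective, we find the least positive k with σ(k) = σ(0): this means 21k ≡ 0 (mod 30), i.e. 30 ∣ 21k. Since gcd(21, 30) = 3, dividing through by 3 this holds exactly when 10 ∣ 7k, and as gcd(7, 10) = 1, exactly when 10 ∣ k.
The smallest positive such k is 10.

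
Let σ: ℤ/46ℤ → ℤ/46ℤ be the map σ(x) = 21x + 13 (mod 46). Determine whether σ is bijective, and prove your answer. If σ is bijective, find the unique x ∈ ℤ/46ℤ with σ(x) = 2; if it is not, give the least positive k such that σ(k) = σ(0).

By definition, σ is injective if σ(s) = σ(t) implies s = t.
Suppose σ(s) = σ(t) in ℤ/46ℤ. Then 21s + 13 ≡ 21t + 13 (mod 46), hence 21(s − t) ≡ 0 (mod 46).
Since gcd(21, 46) = 1, 21 is invertible modulo 46, therefore s − t ≡ 0 (mod 46), i.e. s = t.
We now compute 21⁻¹ mod 46 explicitly. Euclid's algorithm: 46 = 2·21 + 4, 21 = 5·4 + 1; back-substituting gives 1 = 11·21 − 5·46, so 21⁻¹ ≡ 11 (mod 46).
Then y ↦ 11(y − 13) is a two-sided inverse to σ, so every y ∈ ℤ/46ℤ has a preimage.
Hence σ is bijective.
Since σ is bijective, we compute σ⁻¹(2): solve 21x + 13 ≡ 2 (mod 46), i.e. 21x ≡ 35 (mod 46).
Multiplying by 21⁻¹ = 11 gives x ≡ 11·35 = 385 = 8·46 + 17 ≡ 17 (mod 46).
Check: σ(17) = 21·17 + 13 = 370 = 8·46 + 2 ≡ 2 (mod 46).

17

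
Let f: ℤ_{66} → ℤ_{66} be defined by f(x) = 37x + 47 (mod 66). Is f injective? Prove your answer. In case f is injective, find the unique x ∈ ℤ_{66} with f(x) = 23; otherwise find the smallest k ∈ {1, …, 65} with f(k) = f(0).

Suppose f(a) = f(b) in ℤ_{66}. Then 37a + 47 ≡ 37b + 47 (mod 66), so 37(a − b) ≡ 0 (mod 66).
Since gcd(37, 66) = 1, 37 is invertible modulo 66, so a − b ≡ 0 (mod 66), i.e. a = b.
Therefore f is injective.
We now compute 37⁻¹ mod 66 explicitly. Euclid's algorithm: 66 = 1·37 + 29, 37 = 1·29 + 8, 29 = 3·8 + 5, 8 = 1·5 + 3, 5 = 1·3 + 2, 3 = 1·2 + 1; back-substituting gives 1 = 25·37 − 14·66, so 37⁻¹ ≡ 25 (mod 66).
Since f is injective, we compute f⁻¹(23): solve 37x + 47 ≡ 23 (mod 66), i.e. 37x ≡ 42 (mod 66).
Multiplying by 37⁻¹ = 25 gives x ≡ 25·42 = 1050 = 15·66 + 60 ≡ 60 (mod 66).
Check: f(60) = 37·60 + 47 = 2267 = 34·66 + 23 ≡ 23 (mod 66).

60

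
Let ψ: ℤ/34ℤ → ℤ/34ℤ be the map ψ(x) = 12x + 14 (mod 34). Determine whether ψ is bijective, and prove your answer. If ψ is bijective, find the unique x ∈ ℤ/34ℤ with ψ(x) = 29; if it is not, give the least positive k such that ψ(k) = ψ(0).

We have gcd(12, 34) = 2 > 1. Taking a = 0 and b = 17: ψ(0) = 14 and ψ(17) = 12·17 + 14 = 218 ≡ 14 (mod 34).
So ψ(0) = ψ(17) while 0 ≠ 17, hence ψ is not injective, hence not bijective.
Since ψ is not bijective, we find the least positive k with ψ(k) = ψ(0): this means 12k ≡ 0 (mod 34), i.e. 34 ∣ 12k. Since gcd(12, 34) = 2, dividing through by 2 this holds exactly when 17 ∣ 6k, and as gcd(6, 17) = 1, exactly when 17 ∣ k.
The smallest positive such k is 17.

17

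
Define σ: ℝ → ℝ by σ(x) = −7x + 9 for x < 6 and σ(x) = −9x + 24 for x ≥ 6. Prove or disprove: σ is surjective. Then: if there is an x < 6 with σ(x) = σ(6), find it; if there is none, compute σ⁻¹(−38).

Both pieces are strictly decreasing (slopes −7 and −9), so each is injective on its own interval.
The left piece maps (−∞, 6) onto (−33, ∞); the right piece maps [6, ∞) onto (−∞, −30].
The union (−33, ∞) ∪ (−∞, −30] covers ℝ, so σ is surjective.
For the follow-up: the images overlap, so an x < 6 with σ(x) = σ(6) exists. σ(6) = −30; solving −7x + 9 = −30 for x < 6 gives x = (−30 − 9)/(−7) = 39/7.

39/7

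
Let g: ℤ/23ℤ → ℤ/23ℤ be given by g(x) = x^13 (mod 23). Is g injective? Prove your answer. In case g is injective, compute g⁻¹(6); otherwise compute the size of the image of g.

Since 23 is prime, the nonzero elements of ℤ/23ℤ form a cyclic group of order 22.
As gcd(13, 22) = 1, raising to the 13th power is a bijection on this group: if a^13 ≡ b^13 then (ab^{−1})^13 = 1, and the only element of order dividing gcd(13, 22) = 1 is 1, so a = b.
With g(0) = 0 this makes g injective on all of ℤ/23ℤ, hence bijective (finite equal-size domain and codomain). In particular g is injective.
Since g is injective, we find the preimage of 6. The inverse of x ↦ x^13 on (ℤ/23ℤ)^× is x ↦ x^17, because 13·17 = 221 = 10·22 + 1 ≡ 1 (mod 22) and x^{22} = 1 for x ≠ 0 (Fermat). So g⁻¹(6) = 6^17 mod 23.
Repeated squaring mod 23: 6^1 ≡ 6, 6^2 ≡ 6² = 36 ≡ 13, 6^4 ≡ 13² = 169 ≡ 8, 6^8 ≡ 8² = 64 ≡ 18, 6^16 ≡ 18² = 324 ≡ 2. Since 17 = 16 + 1, 6^17 ≡ 2·6: 2·6 = 12. So 6^17 ≡ 12 (mod 23).
Hence g⁻¹(6) = 12.

12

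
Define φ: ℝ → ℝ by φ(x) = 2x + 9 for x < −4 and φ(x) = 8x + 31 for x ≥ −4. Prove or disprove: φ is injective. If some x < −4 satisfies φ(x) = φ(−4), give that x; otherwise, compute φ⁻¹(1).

Both pieces are strictly increasing (slopes 2 and 8), so each is injective on its own interval.
The left piece maps (−∞, −4) onto (−∞, 1); the right piece maps [−4, ∞) onto [−1, ∞).
These images overlap. In particular φ(−4) = −1 (right piece), and solving 2x + 9 = −1 on the left piece gives x = −5 < −4.
So φ(−5) = φ(−4) with −5 ≠ −4, and φ is not injective. This x = −5 is the requested value below −4.

-5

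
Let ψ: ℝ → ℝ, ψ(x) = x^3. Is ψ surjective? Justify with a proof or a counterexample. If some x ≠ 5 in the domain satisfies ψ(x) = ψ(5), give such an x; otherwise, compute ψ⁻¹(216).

For any y ∈ ℝ, x = y^{1/3} ∈ ℝ gives ψ(x) = y, so ψ is surjective.
Since x ↦ x^3 is strictly increasing on ℝ, it is injective there, so no x ≠ 5 in the domain has ψ(x) = ψ(5). We therefore compute ψ⁻¹(216) = 216^{1/3} = 6 (indeed 6^3 = 216).

6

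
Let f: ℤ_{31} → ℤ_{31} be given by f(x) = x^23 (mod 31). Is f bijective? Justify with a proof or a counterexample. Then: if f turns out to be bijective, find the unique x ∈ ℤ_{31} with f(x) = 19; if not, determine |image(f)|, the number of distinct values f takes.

20

Since 31 is prime, the nonzero elements of ℤ_{31} form a cyclic group of order 30.
As gcd(23, 30) = 1, raising to the 23rd power is a bijection on this group: if x_1^23 ≡ x_2^23 then (x_1x_2^{−1})^23 = 1, and the only element of order dividing gcd(23, 30) = 1 is 1, so x_1 = x_2.
With f(0) = 0 this makes f injective on all of ℤ_{31}, hence bijective (finite equal-size domain and codomain). In particular f is bijective.
Since f is bijective, we find the preimage of 19. The inverse of x ↦ x^23 on (ℤ_{31})^× is x ↦ x^17, because 23·17 = 391 = 13·30 + 1 ≡ 1 (mod 30) and x^{30} = 1 for x ≠ 0 (Fermat). So f⁻¹(19) = 19^17 mod 31.
Repeated squaring mod 31: 19^1 ≡ 19, 19^2 ≡ 19² = 361 ≡ 20, 19^4 ≡ 20² = 400 ≡ 28, 19^8 ≡ 28² = 784 ≡ 9, 19^16 ≡ 9² = 81 ≡ 19. Since 17 = 16 + 1, 19^17 ≡ 19·19: 19·19 = 361 ≡ 20. So 19^17 ≡ 20 (mod 31).
Hence f⁻¹(19) = 20.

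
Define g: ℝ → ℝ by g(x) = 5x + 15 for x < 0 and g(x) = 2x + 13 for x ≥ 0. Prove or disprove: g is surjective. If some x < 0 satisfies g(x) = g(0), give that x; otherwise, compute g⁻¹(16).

Both pieces are strictly increasing (slopes 5 and 2), so each is injective on its own interval.
The left piece maps (−∞, 0) onto (−∞, 15); the right piece maps [0, ∞) onto [13, ∞).
The union (−∞, 15) ∪ [13, ∞) covers ℝ, so g is surjective.
For the follow-up: the images overlap, so an x < 0 with g(x) = g(0) exists. g(0) = 13; solving 5x + 15 = 13 for x < 0 gives x = (13 − 15)/5 = −2/5.

-2/5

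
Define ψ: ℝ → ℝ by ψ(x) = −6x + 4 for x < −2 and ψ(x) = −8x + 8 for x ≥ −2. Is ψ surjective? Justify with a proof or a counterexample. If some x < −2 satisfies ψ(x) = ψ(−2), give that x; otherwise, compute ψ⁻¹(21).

Both pieces are strictly decreasing (slopes −6 and −8), so each is injective on its own interval.
The left piece maps (−∞, −2) onto (16, ∞); the right piece maps [−2, ∞) onto (−∞, 24].
The union (16, ∞) ∪ (−∞, 24] covers ℝ, so ψ is surjective.
For the follow-up: the images overlap, so an x < −2 with ψ(x) = ψ(−2) exists. ψ(−2) = 24; solving −6x + 4 = 24 for x < −2 gives x = (24 − 4)/(−6) = −10/3.

-10/3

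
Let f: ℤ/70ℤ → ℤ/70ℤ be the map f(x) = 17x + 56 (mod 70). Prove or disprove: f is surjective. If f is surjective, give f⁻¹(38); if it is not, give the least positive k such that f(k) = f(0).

36

Since gcd(17, 70) = 1, 17 is invertible modulo 70. Euclid's algorithm: 70 = 4·17 + 2, 17 = 8·2 + 1; back-substituting gives 1 = 33·17 − 8·70, so 17⁻¹ ≡ 33 (mod 70).
For any y ∈ ℤ/70ℤ, x = 33(y − 56) mod 70 satisfies f(x) = 17·33(y − 56) + 56 ≡ y (since 17·33 ≡ 1 mod 70). So every y has a preimage.
Thus f is surjective.
Since f is surjective, we compute f⁻¹(38): solve 17x + 56 ≡ 38 (mod 70), i.e. 17x ≡ 52 (mod 70).
Multiplying by 17⁻¹ = 33 gives x ≡ 33·52 = 1716 = 24·70 + 36 ≡ 36 (mod 70).
Check: f(36) = 17·36 + 56 = 668 = 9·70 + 38 ≡ 38 (mod 70).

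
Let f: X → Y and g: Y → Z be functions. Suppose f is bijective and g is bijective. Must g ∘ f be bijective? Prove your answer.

bijective

Injectivity: if g(f(u)) = g(f(v)) then f(u) = f(v) (g injective) so u = v (f injective).
Surjectivity: for c ∈ Z pick b with g(b) = c, then a with f(a) = b; then (g ∘ f)(a) = c.
So g ∘ f is bijective.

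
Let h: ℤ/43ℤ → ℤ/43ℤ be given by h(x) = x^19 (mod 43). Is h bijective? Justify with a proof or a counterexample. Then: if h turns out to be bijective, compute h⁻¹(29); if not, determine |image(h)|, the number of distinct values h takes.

Since 43 is prime, the nonzero elements of ℤ/43ℤ form a cyclic group of order 42.
As gcd(19, 42) = 1, raising to the 19th power is a bijection on this group: if a^19 ≡ b^19 then (ab^{−1})^19 = 1, and the only element of order dividing gcd(19, 42) = 1 is 1, so a = b.
With h(0) = 0 this makes h injective on all of ℤ/43ℤ, hence bijective (finite equal-size domain and codomain). In particular h is bijective.
Since h is bijective, we find the preimage of 29. The inverse of x ↦ x^19 on (ℤ/43ℤ)^× is x ↦ x^31, because 19·31 = 589 = 14·42 + 1 ≡ 1 (mod 42) and x^{42} = 1 for x ≠ 0 (Fermat). So h⁻¹(29) = 29^31 mod 43.
Repeated squaring mod 43: 29^1 ≡ 29, 29^2 ≡ 29² = 841 ≡ 24, 29^4 ≡ 24² = 576 ≡ 17, 29^8 ≡ 17² = 289 ≡ 31, 29^16 ≡ 31² = 961 ≡ 15. Since 31 = 16 + 8 + 4 + 2 + 1, 29^31 ≡ 15·31·17·24·29: 15·31 = 465 ≡ 35, then 35·17 = 595 ≡ 36, then 36·24 = 864 ≡ 4, then 4·29 = 116 ≡ 30. So 29^31 ≡ 30 (mod 43).
Hence h⁻¹(29) = 30.

30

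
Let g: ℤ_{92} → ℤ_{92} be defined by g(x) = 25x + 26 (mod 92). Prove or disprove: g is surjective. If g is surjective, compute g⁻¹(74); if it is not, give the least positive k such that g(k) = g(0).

Recall: surjectivity means every element of the codomain has a preimage under g.
Since gcd(25, 92) = 1, 25 is invertible modulo 92. Euclid's algorithm: 92 = 3·25 + 17, 25 = 1·17 + 8, 17 = 2·8 + 1; back-substituting gives 1 = 81·25 − 22·92, so 25⁻¹ ≡ 81 (mod 92).
For any y ∈ ℤ_{92}, x = 81(y − 26) mod 92 satisfies g(x) = 25·81(y − 26) + 26 ≡ y (since 25·81 ≡ 1 mod 92). So every y has a preimage.
Hence g is surjective.
Since g is surjective, we find g⁻¹(74): we need 25x ≡ 74 − 26 ≡ 48 (mod 92). Using 25⁻¹ = 81: x ≡ 81·48 = 3888 = 42·92 + 24, so x = 24.
Check: g(24) = 25·24 + 26 = 626 = 6·92 + 74 ≡ 74 (mod 92).

24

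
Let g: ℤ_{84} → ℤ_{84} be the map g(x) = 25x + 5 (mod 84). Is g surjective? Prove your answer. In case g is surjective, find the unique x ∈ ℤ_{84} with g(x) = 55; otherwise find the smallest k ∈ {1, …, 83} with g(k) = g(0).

2

Since gcd(25, 84) = 1, 25 is invertible modulo 84. Euclid's algorithm: 84 = 3·25 + 9, 25 = 2·9 + 7, 9 = 1·7 + 2, 7 = 3·2 + 1; back-substituting gives 1 = 37·25 − 11·84, so 25⁻¹ ≡ 37 (mod 84).
For any y ∈ ℤ_{84}, x = 37(y − 5) mod 84 satisfies g(x) = 25·37(y − 5) + 5 ≡ y (since 25·37 ≡ 1 mod 84). So every y has a preimage.
So g is surjective.
Since g is surjective, we compute g⁻¹(55): solve 25x + 5 ≡ 55 (mod 84), i.e. 25x ≡ 50 (mod 84).
Multiplying by 25⁻¹ = 37 gives x ≡ 37·50 = 1850 = 22·84 + 2 ≡ 2 (mod 84).
Check: g(2) = 25·2 + 5 = 55 ≡ 55 (mod 84).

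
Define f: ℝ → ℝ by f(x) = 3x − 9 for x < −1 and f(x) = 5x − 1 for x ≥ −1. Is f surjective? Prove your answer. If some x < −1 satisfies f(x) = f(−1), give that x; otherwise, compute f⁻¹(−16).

-7/3

Both pieces are strictly increasing (slopes 3 and 5), so each is injective on its own interval.
The left piece maps (−∞, −1) onto (−∞, −12); the right piece maps [−1, ∞) onto [−6, ∞).
The union (−∞, −12) ∪ [−6, ∞) omits the interval between −12 and −6; in particular −12 has no preimage. So f is not surjective.
Because the two images are disjoint, no x < −1 has f(x) = f(−1), so we compute f⁻¹(−16): −16 lies in (−∞, −12), so solve 3x − 9 = −16: x = (−16 + 9)/3 = −7/3.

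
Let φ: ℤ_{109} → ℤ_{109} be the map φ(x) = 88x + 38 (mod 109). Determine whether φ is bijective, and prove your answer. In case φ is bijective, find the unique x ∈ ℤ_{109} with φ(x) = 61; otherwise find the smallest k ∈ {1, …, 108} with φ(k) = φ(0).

56

Suppose φ(u) = φ(v) in ℤ_{109}. Then 88u + 38 ≡ 88v + 38 (mod 109), hence 88(u − v) ≡ 0 (mod 109).
Since gcd(88, 109) = 1, 88 is invertible modulo 109, hence u − v ≡ 0 (mod 109), i.e. u = v.
We now compute 88⁻¹ mod 109 explicitly. Euclid's algorithm: 109 = 1·88 + 21, 88 = 4·21 + 4, 21 = 5·4 + 1; back-substituting gives 1 = 83·88 − 67·109, so 88⁻¹ ≡ 83 (mod 109).
For any y ∈ ℤ_{109}, x = 83(y − 38) mod 109 satisfies φ(x) = 88·83(y − 38) + 38 ≡ y (since 88·83 ≡ 1 mod 109). So every y has a preimage.
Thus φ is bijective.
Since φ is bijective, we find φ⁻¹(61): we need 88x ≡ 61 − 38 ≡ 23 (mod 109). Using 88⁻¹ = 83: x ≡ 83·23 = 1909 = 17·109 + 56, so x = 56.
Check: φ(56) = 88·56 + 38 = 4966 = 45·109 + 61 ≡ 61 (mod 109).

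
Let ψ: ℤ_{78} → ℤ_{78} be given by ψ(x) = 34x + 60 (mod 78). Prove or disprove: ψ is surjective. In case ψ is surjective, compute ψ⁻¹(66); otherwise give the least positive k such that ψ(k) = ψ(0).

By definition, surjectivity means every element of the codomain has a preimage under ψ.
Since gcd(34, 78) = 2, we have 34x ≡ 0 (mod 2) for all x, so ψ(x) ≡ 0 (mod 2).
But 1 ≢ 0 (mod 2), so 1 ∈ ℤ_{78} has no preimage. Thus ψ is not surjective.
Since ψ is not surjective, we find the least positive k with ψ(k) = ψ(0): this means 34k ≡ 0 (mod 78), i.e. 78 ∣ 34k. Since gcd(34, 78) = 2, dividing through by 2 this holds exactly when 39 ∣ 17k, and as gcd(17, 39) = 1, exactly when 39 ∣ k.
The smallest positive such k is 39.

39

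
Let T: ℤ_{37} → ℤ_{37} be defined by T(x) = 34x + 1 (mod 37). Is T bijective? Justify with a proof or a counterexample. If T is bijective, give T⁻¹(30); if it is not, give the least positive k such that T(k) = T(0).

If T(a) = T(b), then 34a ≡ 34b (mod 37). Because gcd(34, 37) = 1, we may cancel 34 to get a ≡ b (mod 37).
We now compute 34⁻¹ mod 37 explicitly. Euclid's algorithm: 37 = 1·34 + 3, 34 = 11·3 + 1; back-substituting gives 1 = 12·34 − 11·37, so 34⁻¹ ≡ 12 (mod 37).
Then y ↦ 12(y − 1) is a two-sided inverse to T, so every y ∈ ℤ_{37} has a preimage.
So T is bijective.
Since T is bijective, we compute T⁻¹(30): solve 34x + 1 ≡ 30 (mod 37), i.e. 34x ≡ 29 (mod 37).
Multiplying by 34⁻¹ = 12 gives x ≡ 12·29 = 348 = 9·37 + 15 ≡ 15 (mod 37).
Check: T(15) = 34·15 + 1 = 511 = 13·37 + 30 ≡ 30 (mod 37).

15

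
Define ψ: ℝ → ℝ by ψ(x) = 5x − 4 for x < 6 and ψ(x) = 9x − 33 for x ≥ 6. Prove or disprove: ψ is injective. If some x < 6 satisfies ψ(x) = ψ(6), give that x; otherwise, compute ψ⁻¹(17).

5

Both pieces are strictly increasing (slopes 5 and 9), so each is injective on its own interval.
The left piece maps (−∞, 6) onto (−∞, 26); the right piece maps [6, ∞) onto [21, ∞).
These images overlap. In particular ψ(6) = 21 (right piece), and solving 5x − 4 = 21 on the left piece gives x = 5 < 6.
So ψ(5) = ψ(6) with 5 ≠ 6, and ψ is not injective. This x = 5 is the requested value below 6.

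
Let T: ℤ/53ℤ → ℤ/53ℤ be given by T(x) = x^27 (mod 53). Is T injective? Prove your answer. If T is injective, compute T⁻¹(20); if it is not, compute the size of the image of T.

Since 53 is prime, the nonzero elements of ℤ/53ℤ form a cyclic group of order 52.
As gcd(27, 52) = 1, raising to the 27th power is a bijection on this group: if u^27 ≡ v^27 then (uv^{−1})^27 = 1, and the only element of order dividing gcd(27, 52) = 1 is 1, so u = v.
With T(0) = 0 this makes T injective on all of ℤ/53ℤ, hence bijective (finite equal-size domain and codomain). In particular T is injective.
Since T is injective, we find the preimage of 20. The inverse of x ↦ x^27 on (ℤ/53ℤ)^× is x ↦ x^27, because 27·27 = 729 = 14·52 + 1 ≡ 1 (mod 52) and x^{52} = 1 for x ≠ 0 (Fermat). So T⁻¹(20) = 20^27 mod 53.
Repeated squaring mod 53: 20^1 ≡ 20, 20^2 ≡ 20² = 400 ≡ 29, 20^4 ≡ 29² = 841 ≡ 46, 20^8 ≡ 46² = 2116 ≡ 49, 20^16 ≡ 49² = 2401 ≡ 16. Since 27 = 16 + 8 + 2 + 1, 20^27 ≡ 16·49·29·20: 16·49 = 784 ≡ 42, then 42·29 = 1218 ≡ 52, then 52·20 = 1040 ≡ 33. So 20^27 ≡ 33 (mod 53).
Hence T⁻¹(20) = 33.

33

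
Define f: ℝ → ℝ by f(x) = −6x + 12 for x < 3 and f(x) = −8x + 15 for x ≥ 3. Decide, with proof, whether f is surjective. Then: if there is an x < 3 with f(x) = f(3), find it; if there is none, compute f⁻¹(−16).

31/8

Both pieces are strictly decreasing (slopes −6 and −8), so each is injective on its own interval.
The left piece maps (−∞, 3) onto (−6, ∞); the right piece maps [3, ∞) onto (−∞, −9].
The union (−6, ∞) ∪ (−∞, −9] omits the interval between −6 and −9; in particular −6 has no preimage. So f is not surjective.
Because the two images are disjoint, no x < 3 has f(x) = f(3), so we compute f⁻¹(−16): −16 lies in (−∞, −9], so solve −8x + 15 = −16: x = (−16 − 15)/(−8) = 31/8.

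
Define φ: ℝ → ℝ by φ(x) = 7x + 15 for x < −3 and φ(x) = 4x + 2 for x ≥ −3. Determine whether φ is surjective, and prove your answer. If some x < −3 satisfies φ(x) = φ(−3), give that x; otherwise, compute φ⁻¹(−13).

Both pieces are strictly increasing (slopes 7 and 4), so each is injective on its own interval.
The left piece maps (−∞, −3) onto (−∞, −6); the right piece maps [−3, ∞) onto [−10, ∞).
The union (−∞, −6) ∪ [−10, ∞) covers ℝ, so φ is surjective.
For the follow-up: the images overlap, so an x < −3 with φ(x) = φ(−3) exists. φ(−3) = −10; solving 7x + 15 = −10 for x < −3 gives x = (−10 − 15)/7 = −25/7.

-25/7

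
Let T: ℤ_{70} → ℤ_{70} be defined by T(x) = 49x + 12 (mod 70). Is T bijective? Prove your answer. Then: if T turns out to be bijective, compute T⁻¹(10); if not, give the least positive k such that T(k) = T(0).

Recall: injectivity means: for all u, v in the domain, T(u) = T(v) implies u = v.
We have gcd(49, 70) = 7 > 1. Taking u = 0 and v = 10: T(0) = 12 and T(10) = 49·10 + 12 = 502 ≡ 12 (mod 70).
So T(0) = T(10) while 0 ≠ 10, so T is not injective, hence not bijective.
Since T is not bijective, we find the least positive k with T(k) = T(0): this means 49k ≡ 0 (mod 70), i.e. 70 ∣ 49k. Since gcd(49, 70) = 7, dividing through by 7 this holds exactly when 10 ∣ 7k, and as gcd(7, 10) = 1, exactly when 10 ∣ k.
The smallest positive such k is 10.

10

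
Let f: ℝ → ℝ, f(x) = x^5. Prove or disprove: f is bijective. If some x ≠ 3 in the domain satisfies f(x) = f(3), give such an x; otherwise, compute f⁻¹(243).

3

On ℝ, x ↦ x^5 is strictly increasing (injective) and for any y ∈ ℝ the 5th root y^{1/5} lies in ℝ (surjective). So f is bijective.
Since x ↦ x^5 is strictly increasing on ℝ, it is injective there, so no x ≠ 3 in the domain has f(x) = f(3). We therefore compute f⁻¹(243) = 243^{1/5} = 3 (indeed 3^5 = 243).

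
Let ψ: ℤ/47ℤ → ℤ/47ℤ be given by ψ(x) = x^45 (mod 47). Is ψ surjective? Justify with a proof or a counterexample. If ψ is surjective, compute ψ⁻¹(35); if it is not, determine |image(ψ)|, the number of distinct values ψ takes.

Since 47 is prime, the nonzero elements of ℤ/47ℤ form a cyclic group of order 46.
As gcd(45, 46) = 1, raising to the 45th power is a bijection on this group: if u^45 ≡ v^45 then (uv^{−1})^45 = 1, and the only element of order dividing gcd(45, 46) = 1 is 1, so u = v.
With ψ(0) = 0 this makes ψ injective on all of ℤ/47ℤ, hence bijective (finite equal-size domain and codomain). In particular ψ is surjective.
Since ψ is surjective, we find the preimage of 35. The inverse of x ↦ x^45 on (ℤ/47ℤ)^× is x ↦ x^45, because 45·45 = 2025 = 44·46 + 1 ≡ 1 (mod 46) and x^{46} = 1 for x ≠ 0 (Fermat). So ψ⁻¹(35) = 35^45 mod 47.
Repeated squaring mod 47: 35^1 ≡ 35, 35^2 ≡ 35² = 1225 ≡ 3, 35^4 ≡ 3² = 9, 35^8 ≡ 9² = 81 ≡ 34, 35^16 ≡ 34² = 1156 ≡ 28, 35^32 ≡ 28² = 784 ≡ 32. Since 45 = 32 + 8 + 4 + 1, 35^45 ≡ 32·34·9·35: 32·34 = 1088 ≡ 7, then 7·9 = 63 ≡ 16, then 16·35 = 560 ≡ 43. So 35^45 ≡ 43 (mod 47).
Hence ψ⁻¹(35) = 43.

43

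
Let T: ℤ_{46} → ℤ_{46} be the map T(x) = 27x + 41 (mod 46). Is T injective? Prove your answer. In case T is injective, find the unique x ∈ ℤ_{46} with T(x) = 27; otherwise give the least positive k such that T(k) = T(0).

If T(s) = T(t), then 27s ≡ 27t (mod 46). Because gcd(27, 46) = 1, we may cancel 27 to get s ≡ t (mod 46).
Therefore T is injective.
We now compute 27⁻¹ mod 46 explicitly. Euclid's algorithm: 46 = 1·27 + 19, 27 = 1·19 + 8, 19 = 2·8 + 3, 8 = 2·3 + 2, 3 = 1·2 + 1; back-substituting gives 1 = 29·27 − 17·46, so 27⁻¹ ≡ 29 (mod 46).
Since T is injective, we compute T⁻¹(27): solve 27x + 41 ≡ 27 (mod 46), i.e. 27x ≡ 32 (mod 46).
Multiplying by 27⁻¹ = 29 gives x ≡ 29·32 = 928 = 20·46 + 8 ≡ 8 (mod 46).
Check: T(8) = 27·8 + 41 = 257 = 5·46 + 27 ≡ 27 (mod 46).

8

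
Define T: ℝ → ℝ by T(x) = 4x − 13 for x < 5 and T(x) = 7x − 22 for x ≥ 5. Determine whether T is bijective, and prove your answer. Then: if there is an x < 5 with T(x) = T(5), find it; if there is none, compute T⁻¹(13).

Both pieces are strictly increasing (slopes 4 and 7), so each is injective on its own interval.
The left piece maps (−∞, 5) onto (−∞, 7); the right piece maps [5, ∞) onto [13, ∞).
The images leave a gap (7 has no preimage), so T is not surjective, hence not bijective.
Because the two images are disjoint, no x < 5 has T(x) = T(5), so we compute T⁻¹(13): 13 lies in [13, ∞), so solve 7x − 22 = 13: x = (13 + 22)/7 = 5.

5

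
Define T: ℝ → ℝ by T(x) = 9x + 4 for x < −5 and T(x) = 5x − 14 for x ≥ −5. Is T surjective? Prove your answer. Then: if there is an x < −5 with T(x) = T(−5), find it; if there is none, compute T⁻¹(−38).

-24/5

Both pieces are strictly increasing (slopes 9 and 5), so each is injective on its own interval.
The left piece maps (−∞, −5) onto (−∞, −41); the right piece maps [−5, ∞) onto [−39, ∞).
The union (−∞, −41) ∪ [−39, ∞) omits the interval between −41 and −39; in particular −41 has no preimage. So T is not surjective.
Because the two images are disjoint, no x < −5 has T(x) = T(−5), so we compute T⁻¹(−38): −38 lies in [−39, ∞), so solve 5x − 14 = −38: x = (−38 + 14)/5 = −24/5.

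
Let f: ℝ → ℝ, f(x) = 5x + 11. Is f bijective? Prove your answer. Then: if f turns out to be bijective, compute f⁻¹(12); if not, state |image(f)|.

Suppose f(x_1) = f(x_2). Then 5x_1 + 11 = 5x_2 + 11, therefore 5x_1 = 5x_2, so x_1 = x_2.
For any y ∈ ℝ, x = (y − 11)/5 satisfies f(x) = y.
Therefore f is bijective.
Since f is bijective, we compute f⁻¹(12) = (12 − 11)/5 = 1/5.

1/5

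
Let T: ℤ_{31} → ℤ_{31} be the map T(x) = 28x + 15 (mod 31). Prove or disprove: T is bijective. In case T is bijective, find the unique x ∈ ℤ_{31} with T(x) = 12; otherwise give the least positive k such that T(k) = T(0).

1

If T(a) = T(b), then 28a ≡ 28b (mod 31). Because gcd(28, 31) = 1, we may cancel 28 to get a ≡ b (mod 31).
We now compute 28⁻¹ mod 31 explicitly. Euclid's algorithm: 31 = 1·28 + 3, 28 = 9·3 + 1; back-substituting gives 1 = 10·28 − 9·31, so 28⁻¹ ≡ 10 (mod 31).
For any y ∈ ℤ_{31}, x = 10(y − 15) mod 31 satisfies T(x) = 28·10(y − 15) + 15 ≡ y (since 28·10 ≡ 1 mod 31). So every y has a preimage.
Thus T is bijective.
Since T is bijective, we find T⁻¹(12): we need 28x ≡ 12 − 15 ≡ 28 (mod 31). Using 28⁻¹ = 10: x ≡ 10·28 = 280 = 9·31 + 1, so x = 1.
Check: T(1) = 28·1 + 15 = 43 = 1·31 + 12 ≡ 12 (mod 31).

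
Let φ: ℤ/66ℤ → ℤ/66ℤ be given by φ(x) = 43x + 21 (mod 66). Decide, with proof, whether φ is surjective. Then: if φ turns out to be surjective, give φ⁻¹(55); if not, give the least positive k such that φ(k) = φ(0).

10

Since gcd(43, 66) = 1, 43 is invertible modulo 66. Euclid's algorithm: 66 = 1·43 + 23, 43 = 1·23 + 20, 23 = 1·20 + 3, 20 = 6·3 + 2, 3 = 1·2 + 1; back-substituting gives 1 = 43·43 − 28·66, so 43⁻¹ ≡ 43 (mod 66).
For any y ∈ ℤ/66ℤ, x = 43(y − 21) mod 66 satisfies φ(x) = 43·43(y − 21) + 21 ≡ y (since 43·43 ≡ 1 mod 66). So every y has a preimage.
So φ is surjective.
Since φ is surjective, we compute φ⁻¹(55): solve 43x + 21 ≡ 55 (mod 66), i.e. 43x ≡ 34 (mod 66).
Multiplying by 43⁻¹ = 43 gives x ≡ 43·34 = 1462 = 22·66 + 10 ≡ 10 (mod 66).
Check: φ(10) = 43·10 + 21 = 451 = 6·66 + 55 ≡ 55 (mod 66).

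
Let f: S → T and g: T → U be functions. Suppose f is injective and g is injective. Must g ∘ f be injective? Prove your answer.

injective

Suppose (g ∘ f)(a) = (g ∘ f)(b), i.e. g(f(a)) = g(f(b)).
Since g is injective, f(a) = f(b). Since f is injective, a = b. Hence g ∘ f is injective.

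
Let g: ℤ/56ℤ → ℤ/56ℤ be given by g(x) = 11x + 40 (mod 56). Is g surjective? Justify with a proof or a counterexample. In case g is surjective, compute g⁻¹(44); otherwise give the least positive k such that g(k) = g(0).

36

Since gcd(11, 56) = 1, 11 is invertible modulo 56. Euclid's algorithm: 56 = 5·11 + 1; back-substituting gives 1 = 51·11 − 10·56, so 11⁻¹ ≡ 51 (mod 56).
For any y ∈ ℤ/56ℤ, x = 51(y − 40) mod 56 satisfies g(x) = 11·51(y − 40) + 40 ≡ y (since 11·51 ≡ 1 mod 56). So every y has a preimage.
Hence g is surjective.
Since g is surjective, we find g⁻¹(44): we need 11x ≡ 44 − 40 ≡ 4 (mod 56). Using 11⁻¹ = 51: x ≡ 51·4 = 204 = 3·56 + 36, so x = 36.
Check: g(36) = 11·36 + 40 = 436 = 7·56 + 44 ≡ 44 (mod 56).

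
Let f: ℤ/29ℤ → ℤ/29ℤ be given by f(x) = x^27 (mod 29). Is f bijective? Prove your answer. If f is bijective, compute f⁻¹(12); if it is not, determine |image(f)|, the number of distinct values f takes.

Since 29 is prime, the nonzero elements of ℤ/29ℤ form a cyclic group of order 28.
As gcd(27, 28) = 1, raising to the 27th power is a bijection on this group: if s^27 ≡ t^27 then (st^{−1})^27 = 1, and the only element of order dividing gcd(27, 28) = 1 is 1, so s = t.
With f(0) = 0 this makes f injective on all of ℤ/29ℤ, hence bijective (finite equal-size domain and codomain). In particular f is bijective.
Since f is bijective, we find the preimage of 12. The inverse of x ↦ x^27 on (ℤ/29ℤ)^× is x ↦ x^27, because 27·27 = 729 = 26·28 + 1 ≡ 1 (mod 28) and x^{28} = 1 for x ≠ 0 (Fermat). So f⁻¹(12) = 12^27 mod 29.
Repeated squaring mod 29: 12^1 ≡ 12, 12^2 ≡ 12² = 144 ≡ 28, 12^4 ≡ 28² = 784 ≡ 1, 12^8 ≡ 1² = 1, 12^16 ≡ 1² = 1. Since 27 = 16 + 8 + 2 + 1, 12^27 ≡ 1·1·28·12: 1·1 = 1, then 1·28 = 28, then 28·12 = 336 ≡ 17. So 12^27 ≡ 17 (mod 29).
Hence f⁻¹(12) = 17.

17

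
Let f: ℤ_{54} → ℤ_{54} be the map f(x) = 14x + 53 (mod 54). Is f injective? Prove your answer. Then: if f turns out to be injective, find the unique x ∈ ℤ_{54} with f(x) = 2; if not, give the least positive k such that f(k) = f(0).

We have gcd(14, 54) = 2 > 1. Taking a = 0 and b = 27: f(0) = 53 and f(27) = 14·27 + 53 = 431 ≡ 53 (mod 54).
So f(0) = f(27) while 0 ≠ 27, therefore f is not injective.
Since f is not injective, we find the least positive k with f(k) = f(0): this means 14k ≡ 0 (mod 54), i.e. 54 ∣ 14k. Since gcd(14, 54) = 2, dividing through by 2 this holds exactly when 27 ∣ 7k, and as gcd(7, 27) = 1, exactly when 27 ∣ k.
The smallest positive such k is 27.

27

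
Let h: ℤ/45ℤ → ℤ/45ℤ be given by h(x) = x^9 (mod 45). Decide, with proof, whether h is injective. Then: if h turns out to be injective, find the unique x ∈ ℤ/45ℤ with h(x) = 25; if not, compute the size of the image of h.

h(0) = 0^9 = 0.
h(15): Repeated squaring mod 45: 15^1 ≡ 15, 15^2 ≡ 15² = 225 ≡ 0, 15^4 ≡ 0² = 0, 15^8 ≡ 0² = 0. Since 9 = 8 + 1, 15^9 ≡ 0·15: 0·15 = 0. So 15^9 ≡ 0 (mod 45).
So h(0) = h(15) = 0 while 0 ≠ 15, so h is not injective.
Since h is not injective, we determine |image(h)|. Computing x^9 mod 45 for each x (by repeated squaring, reducing mod 45 at every step), the values h(0), h(1), …, h(44) are: 0, 1, 17, 18, 19, 35, 36, 37, 8, 9, 10, 26, 27, 28, 44, 0, 1, 17, 18, 19, 35, 36, 37, 8, 9, 10, 26, 27, 28, 44, 0, 1, 17, 18, 19, 35, 36, 37, 8, 9, 10, 26, 27, 28, 44.
The distinct values are {0, 1, 8, 9, 10, 17, 18, 19, 26, 27, 28, 35, 36, 37, 44}; there are 15 of them.

15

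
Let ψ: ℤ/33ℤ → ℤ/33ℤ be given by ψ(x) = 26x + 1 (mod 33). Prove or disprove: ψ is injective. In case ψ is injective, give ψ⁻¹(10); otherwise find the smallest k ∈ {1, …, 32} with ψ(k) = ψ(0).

Suppose ψ(s) = ψ(t) in ℤ/33ℤ. Then 26s + 1 ≡ 26t + 1 (mod 33), hence 26(s − t) ≡ 0 (mod 33).
Since gcd(26, 33) = 1, 26 is invertible modulo 33, hence s − t ≡ 0 (mod 33), i.e. s = t.
Thus ψ is injective.
We now compute 26⁻¹ mod 33 explicitly. Euclid's algorithm: 33 = 1·26 + 7, 26 = 3·7 + 5, 7 = 1·5 + 2, 5 = 2·2 + 1; back-substituting gives 1 = 14·26 − 11·33, so 26⁻¹ ≡ 14 (mod 33).
Since ψ is injective, we find ψ⁻¹(10): we need 26x ≡ 10 − 1 ≡ 9 (mod 33). Using 26⁻¹ = 14: x ≡ 14·9 = 126 = 3·33 + 27, so x = 27.
Check: ψ(27) = 26·27 + 1 = 703 = 21·33 + 10 ≡ 10 (mod 33).

27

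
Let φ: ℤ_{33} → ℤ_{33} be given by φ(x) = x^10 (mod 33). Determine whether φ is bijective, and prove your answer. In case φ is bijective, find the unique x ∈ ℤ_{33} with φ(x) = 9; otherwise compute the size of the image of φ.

4

φ(1) = 1^10 = 1.
φ(2): Repeated squaring mod 33: 2^1 ≡ 2, 2^2 ≡ 2² = 4, 2^4 ≡ 4² = 16, 2^8 ≡ 16² = 256 ≡ 25. Since 10 = 8 + 2, 2^10 ≡ 25·4: 25·4 = 100 ≡ 1. So 2^10 ≡ 1 (mod 33).
So φ(1) = φ(2) = 1 while 1 ≠ 2, therefore φ is not injective, hence not bijective.
Since φ is not bijective, we determine |image(φ)|. Computing x^10 mod 33 for each x (by repeated squaring, reducing mod 33 at every step), the values φ(0), φ(1), …, φ(32) are: 0, 1, 1, 12, 1, 1, 12, 1, 1, 12, 1, 22, 12, 1, 1, 12, 1, 1, 12, 1, 1, 12, 22, 1, 12, 1, 1, 12, 1, 1, 12, 1, 1.
The distinct values are {0, 1, 12, 22}; there are 4 of them.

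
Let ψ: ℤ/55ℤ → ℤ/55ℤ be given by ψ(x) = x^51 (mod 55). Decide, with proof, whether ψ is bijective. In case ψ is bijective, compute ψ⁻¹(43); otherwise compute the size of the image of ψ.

Computing x^51 mod 55 for each x (by repeated squaring, reducing mod 55 at every step), the values ψ(0), ψ(1), …, ψ(54) are: 0, 1, 13, 47, 4, 5, 6, 18, 52, 9, 10, 11, 23, 2, 14, 15, 16, 28, 7, 19, 20, 21, 33, 12, 24, 25, 26, 38, 17, 29, 30, 31, 43, 22, 34, 35, 36, 48, 27, 39, 40, 41, 53, 32, 44, 45, 46, 3, 37, 49, 50, 51, 8, 42, 54.
Every element of ℤ/55ℤ appears exactly once in this list, so ψ is a bijection, and in particular bijective.
Since ψ is bijective, we read off the preimage of 43 from the same table: ψ(32) = 43, so ψ⁻¹(43) = 32.

32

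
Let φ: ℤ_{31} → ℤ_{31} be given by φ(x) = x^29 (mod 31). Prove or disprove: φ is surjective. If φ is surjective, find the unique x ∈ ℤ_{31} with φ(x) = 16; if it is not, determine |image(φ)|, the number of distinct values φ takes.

2

Since 31 is prime, the nonzero elements of ℤ_{31} form a cyclic group of order 30.
As gcd(29, 30) = 1, raising to the 29th power is a bijection on this group: if s^29 ≡ t^29 then (st^{−1})^29 = 1, and the only element of order dividing gcd(29, 30) = 1 is 1, so s = t.
With φ(0) = 0 this makes φ injective on all of ℤ_{31}, hence bijective (finite equal-size domain and codomain). In particular φ is surjective.
Since φ is surjective, we find the preimage of 16. The inverse of x ↦ x^29 on (ℤ_{31})^× is x ↦ x^29, because 29·29 = 841 = 28·30 + 1 ≡ 1 (mod 30) and x^{30} = 1 for x ≠ 0 (Fermat). So φ⁻¹(16) = 16^29 mod 31.
Repeated squaring mod 31: 16^1 ≡ 16, 16^2 ≡ 16² = 256 ≡ 8, 16^4 ≡ 8² = 64 ≡ 2, 16^8 ≡ 2² = 4, 16^16 ≡ 4² = 16. Since 29 = 16 + 8 + 4 + 1, 16^29 ≡ 16·4·2·16: 16·4 = 64 ≡ 2, then 2·2 = 4, then 4·16 = 64 ≡ 2. So 16^29 ≡ 2 (mod 31).
Hence φ⁻¹(16) = 2.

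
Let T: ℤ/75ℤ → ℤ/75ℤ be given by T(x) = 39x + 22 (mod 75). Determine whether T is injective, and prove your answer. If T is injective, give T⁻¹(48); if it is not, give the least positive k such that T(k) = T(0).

25

By definition, T is injective when T(s) = T(t) forces s = t.
We have gcd(39, 75) = 3 > 1. Taking s = 0 and t = 25: T(0) = 22 and T(25) = 39·25 + 22 = 997 ≡ 22 (mod 75).
So T(0) = T(25) while 0 ≠ 25, therefore T is not injective.
Since T is not injective, we find the least positive k with T(k) = T(0): this means 39k ≡ 0 (mod 75), i.e. 75 ∣ 39k. Since gcd(39, 75) = 3, dividing through by 3 this holds exactly when 25 ∣ 13k, and as gcd(13, 25) = 1, exactly when 25 ∣ k.
The smallest positive such k is 25.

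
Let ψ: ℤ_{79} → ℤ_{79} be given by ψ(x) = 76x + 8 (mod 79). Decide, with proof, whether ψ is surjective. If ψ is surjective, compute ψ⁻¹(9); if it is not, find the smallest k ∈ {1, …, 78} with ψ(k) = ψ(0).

26

Since gcd(76, 79) = 1, 76 is invertible modulo 79. Euclid's algorithm: 79 = 1·76 + 3, 76 = 25·3 + 1; back-substituting gives 1 = 26·76 − 25·79, so 76⁻¹ ≡ 26 (mod 79).
Then y ↦ 26(y − 8) is a two-sided inverse to ψ, so every y ∈ ℤ_{79} has a preimage.
Therefore ψ is surjective.
Since ψ is surjective, we find ψ⁻¹(9): we need 76x ≡ 9 − 8 ≡ 1 (mod 79). Using 76⁻¹ = 26: x ≡ 26·1 = 26, so x = 26.
Check: ψ(26) = 76·26 + 8 = 1984 = 25·79 + 9 ≡ 9 (mod 79).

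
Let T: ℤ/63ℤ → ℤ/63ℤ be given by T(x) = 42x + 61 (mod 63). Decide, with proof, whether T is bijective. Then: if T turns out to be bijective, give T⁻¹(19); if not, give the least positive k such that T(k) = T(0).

We have gcd(42, 63) = 21 > 1. Taking u = 0 and v = 3: T(0) = 61 and T(3) = 42·3 + 61 = 187 ≡ 61 (mod 63).
So T(0) = T(3) while 0 ≠ 3, thus T is not injective, hence not bijective.
Since T is not bijective, we find the least positive k with T(k) = T(0): this means 42k ≡ 0 (mod 63), i.e. 63 ∣ 42k. Since gcd(42, 63) = 21, dividing through by 21 this holds exactly when 3 ∣ 2k, and as gcd(2, 3) = 1, exactly when 3 ∣ k.
The smallest positive such k is 3.

3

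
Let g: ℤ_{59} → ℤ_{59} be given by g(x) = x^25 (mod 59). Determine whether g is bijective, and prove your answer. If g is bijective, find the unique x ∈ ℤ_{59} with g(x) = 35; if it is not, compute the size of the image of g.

Since 59 is prime, the nonzero elements of ℤ_{59} form a cyclic group of order 58.
As gcd(25, 58) = 1, raising to the 25th power is a bijection on this group: if s^25 ≡ t^25 then (st^{−1})^25 = 1, and the only element of order dividing gcd(25, 58) = 1 is 1, so s = t.
With g(0) = 0 this makes g injective on all of ℤ_{59}, hence bijective (finite equal-size domain and codomain). In particular g is bijective.
Since g is bijective, we find the preimage of 35. The inverse of x ↦ x^25 on (ℤ_{59})^× is x ↦ x^7, because 25·7 = 175 = 3·58 + 1 ≡ 1 (mod 58) and x^{58} = 1 for x ≠ 0 (Fermat). So g⁻¹(35) = 35^7 mod 59.
Repeated squaring mod 59: 35^1 ≡ 35, 35^2 ≡ 35² = 1225 ≡ 45, 35^4 ≡ 45² = 2025 ≡ 19. Since 7 = 4 + 2 + 1, 35^7 ≡ 19·45·35: 19·45 = 855 ≡ 29, then 29·35 = 1015 ≡ 12. So 35^7 ≡ 12 (mod 59).
Hence g⁻¹(35) = 12.

12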